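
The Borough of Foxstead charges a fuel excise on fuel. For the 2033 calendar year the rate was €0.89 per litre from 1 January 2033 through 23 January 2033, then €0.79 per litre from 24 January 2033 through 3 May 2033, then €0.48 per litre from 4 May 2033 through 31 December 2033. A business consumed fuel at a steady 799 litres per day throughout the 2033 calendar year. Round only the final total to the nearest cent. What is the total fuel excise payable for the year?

1 January – 23 January 2033: 23 days × 799 litres/day = 18,377 litres at €0.89/litre → €16,355.53
24 January – 3 May 2033: 100 days × 799 litres/day = 79,900 litres at €0.79/litre → €63,121.00
4 May – 31 December 2033: 242 days × 799 litres/day = 193,358 litres at €0.48/litre → €92,811.84

€172,288.37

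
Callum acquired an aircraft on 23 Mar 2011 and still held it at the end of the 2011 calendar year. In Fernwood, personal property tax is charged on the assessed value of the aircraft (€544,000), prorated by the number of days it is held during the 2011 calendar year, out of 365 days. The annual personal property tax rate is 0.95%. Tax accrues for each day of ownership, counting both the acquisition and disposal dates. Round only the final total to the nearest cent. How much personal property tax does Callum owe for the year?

Days held (23 Mar – 31 Dec 2011): 284 out of 365
Tax = €544,000 × 0.95% × 284/365 = €4,021.1288

€4,021.13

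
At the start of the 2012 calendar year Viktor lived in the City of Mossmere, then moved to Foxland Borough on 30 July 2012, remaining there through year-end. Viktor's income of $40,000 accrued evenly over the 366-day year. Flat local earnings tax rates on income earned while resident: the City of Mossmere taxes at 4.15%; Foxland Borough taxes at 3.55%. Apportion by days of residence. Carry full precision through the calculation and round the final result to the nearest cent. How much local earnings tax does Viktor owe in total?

The City of Mossmere, 1 January – 29 July 2012: 211 days → $40,000 × 4.15% × 211/366 = $956.9945
Foxland Borough, 30 July – 31 December 2012: 155 days → $40,000 × 3.55% × 155/366 = $601.3661
Total = $1,558.3607

$1,558.36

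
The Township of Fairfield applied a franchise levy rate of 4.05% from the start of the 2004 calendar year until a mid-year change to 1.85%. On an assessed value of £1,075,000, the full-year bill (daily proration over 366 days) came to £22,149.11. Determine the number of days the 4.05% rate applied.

Let d = days at the first rate; then 366 − d days at the second rate.
£1,075,000 × [4.05%·d + 1.85%·(366−d)] / 366 = £22,149.11
Solving gives d = 35, so the new rate took effect on 5 February 2004.

35 days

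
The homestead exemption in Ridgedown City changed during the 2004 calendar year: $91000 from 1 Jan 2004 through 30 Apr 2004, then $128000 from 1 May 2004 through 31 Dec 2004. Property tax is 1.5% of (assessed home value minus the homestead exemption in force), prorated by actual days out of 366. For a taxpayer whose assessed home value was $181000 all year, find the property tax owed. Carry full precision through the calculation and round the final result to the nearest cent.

$978.48

1 Jan – 30 Apr 2004: 121 days, exemption $91000 → ($181000 − $91000) × 1.5% × 121/366 = $446.3115
1 May – 31 Dec 2004: 245 days, exemption $128000 → ($181000 − $128000) × 1.5% × 245/366 = $532.1721
Total = $978.4836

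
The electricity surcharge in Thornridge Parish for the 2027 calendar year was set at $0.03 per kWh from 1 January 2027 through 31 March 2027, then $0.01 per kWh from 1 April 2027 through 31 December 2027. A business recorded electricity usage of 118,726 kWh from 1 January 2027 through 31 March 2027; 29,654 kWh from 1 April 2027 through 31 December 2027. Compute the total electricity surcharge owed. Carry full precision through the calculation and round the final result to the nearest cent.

$3858.32

1 January – 31 March 2027: 118,726 kWh at $0.03/kWh → $3561.78
1 April – 31 December 2027: 29,654 kWh at $0.01/kWh → $296.54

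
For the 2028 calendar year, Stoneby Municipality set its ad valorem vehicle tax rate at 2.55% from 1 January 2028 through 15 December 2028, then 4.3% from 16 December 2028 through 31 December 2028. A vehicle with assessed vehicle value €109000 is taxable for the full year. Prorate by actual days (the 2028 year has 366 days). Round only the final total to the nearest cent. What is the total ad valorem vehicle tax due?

€2862.89

1 January – 15 December 2028: 350 days at 2.55% → €109000 × 2.55% × 350/366 = €2657.9918
16 December – 31 December 2028: 16 days at 4.3% → €109000 × 4.3% × 16/366 = €204.8962
Total = €2862.8880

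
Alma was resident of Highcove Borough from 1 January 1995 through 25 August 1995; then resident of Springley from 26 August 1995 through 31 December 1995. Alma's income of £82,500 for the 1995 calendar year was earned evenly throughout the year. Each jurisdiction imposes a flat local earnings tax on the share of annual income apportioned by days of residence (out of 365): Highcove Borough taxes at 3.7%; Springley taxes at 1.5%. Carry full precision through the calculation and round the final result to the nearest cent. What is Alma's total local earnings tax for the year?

Highcove Borough, 1 January – 25 August 1995: 237 days → £82,500 × 3.7% × 237/365 = £1,982.0342
Springley, 26 August – 31 December 1995: 128 days → £82,500 × 1.5% × 128/365 = £433.9726
Total = £2,416.0068

£2,416.01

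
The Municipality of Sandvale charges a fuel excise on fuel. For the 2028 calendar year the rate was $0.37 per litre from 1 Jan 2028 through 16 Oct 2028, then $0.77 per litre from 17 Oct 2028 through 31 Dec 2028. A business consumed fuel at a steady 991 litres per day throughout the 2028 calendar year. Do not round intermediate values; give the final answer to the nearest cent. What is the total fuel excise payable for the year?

1 Jan – 16 Oct 2028: 290 days × 991 litres/day = 287,390 litres at $0.37/litre → $106334.30
17 Oct – 31 Dec 2028: 76 days × 991 litres/day = 75,316 litres at $0.77/litre → $57993.32

$164327.62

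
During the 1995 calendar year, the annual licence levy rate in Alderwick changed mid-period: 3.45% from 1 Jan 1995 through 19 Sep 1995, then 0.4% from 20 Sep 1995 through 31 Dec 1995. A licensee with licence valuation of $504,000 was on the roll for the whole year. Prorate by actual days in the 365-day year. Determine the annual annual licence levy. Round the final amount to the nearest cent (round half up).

$13,050.15

1 Jan – 19 Sep 1995: 262 days at 3.45% → $504,000 × 3.45% × 262/365 = $12,481.2493
20 Sep – 31 Dec 1995: 103 days at 0.4% → $504,000 × 0.4% × 103/365 = $568.8986
Total = $13,050.1479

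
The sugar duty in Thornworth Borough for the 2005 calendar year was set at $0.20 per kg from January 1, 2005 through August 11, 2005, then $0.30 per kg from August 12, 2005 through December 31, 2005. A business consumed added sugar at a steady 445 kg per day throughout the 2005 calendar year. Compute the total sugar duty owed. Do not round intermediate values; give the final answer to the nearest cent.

$38,804.00

January 1 – August 11, 2005: 223 days × 445 kg/day = 99,235 kg at $0.20/kg → $19,847.00
August 12 – December 31, 2005: 142 days × 445 kg/day = 63,190 kg at $0.30/kg → $18,957.00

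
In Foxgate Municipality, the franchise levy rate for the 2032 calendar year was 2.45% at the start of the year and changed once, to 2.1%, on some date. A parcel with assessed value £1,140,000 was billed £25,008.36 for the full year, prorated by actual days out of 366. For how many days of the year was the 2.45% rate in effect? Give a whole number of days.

Let d = days at the first rate; then 366 − d days at the second rate.
£1,140,000 × [2.45%·d + 2.1%·(366−d)] / 366 = £25,008.36
Solving gives d = 98, so the new rate took effect on 8 April 2032.

98 days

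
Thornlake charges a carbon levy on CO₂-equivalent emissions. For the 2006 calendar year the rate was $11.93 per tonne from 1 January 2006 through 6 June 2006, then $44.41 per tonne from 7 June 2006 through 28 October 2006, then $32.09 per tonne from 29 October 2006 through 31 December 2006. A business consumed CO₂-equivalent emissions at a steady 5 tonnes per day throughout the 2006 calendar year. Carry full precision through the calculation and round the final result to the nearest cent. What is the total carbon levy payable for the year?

$51,609.05

1 January – 6 June 2006: 157 days × 5 tonnes/day = 785 tonnes at $11.93/tonne → $9,365.05
7 June – 28 October 2006: 144 days × 5 tonnes/day = 720 tonnes at $44.41/tonne → $31,975.20
29 October – 31 December 2006: 64 days × 5 tonnes/day = 320 tonnes at $32.09/tonne → $10,268.80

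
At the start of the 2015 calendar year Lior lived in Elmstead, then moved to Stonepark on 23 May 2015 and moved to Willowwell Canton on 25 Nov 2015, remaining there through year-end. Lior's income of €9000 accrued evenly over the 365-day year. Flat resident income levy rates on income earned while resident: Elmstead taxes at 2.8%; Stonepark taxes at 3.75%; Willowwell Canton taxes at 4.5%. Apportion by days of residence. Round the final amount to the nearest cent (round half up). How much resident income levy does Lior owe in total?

€311.08

Elmstead, 1 Jan – 22 May 2015: 142 days → €9000 × 2.8% × 142/365 = €98.0384
Stonepark, 23 May – 24 Nov 2015: 186 days → €9000 × 3.75% × 186/365 = €171.9863
Willowwell Canton, 25 Nov – 31 Dec 2015: 37 days → €9000 × 4.5% × 37/365 = €41.0548
Total = €311.0795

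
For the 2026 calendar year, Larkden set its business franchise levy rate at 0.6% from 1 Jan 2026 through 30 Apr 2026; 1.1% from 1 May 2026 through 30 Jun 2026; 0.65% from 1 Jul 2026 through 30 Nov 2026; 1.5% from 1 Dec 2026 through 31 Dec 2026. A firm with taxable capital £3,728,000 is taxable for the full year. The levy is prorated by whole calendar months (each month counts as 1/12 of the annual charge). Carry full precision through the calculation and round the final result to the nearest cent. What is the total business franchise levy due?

£29,047.33

1 Jan – 30 Apr 2026: 4 months at 0.6% → £3,728,000 × 0.6% × 4/12 = £7,456.0000
1 May – 30 Jun 2026: 2 months at 1.1% → £3,728,000 × 1.1% × 2/12 = £6,834.6667
1 Jul – 30 Nov 2026: 5 months at 0.65% → £3,728,000 × 0.65% × 5/12 = £10,096.6667
1 Dec – 31 Dec 2026: 1 month at 1.5% → £3,728,000 × 1.5% × 1/12 = £4,660.0000
Total = £29,047.3333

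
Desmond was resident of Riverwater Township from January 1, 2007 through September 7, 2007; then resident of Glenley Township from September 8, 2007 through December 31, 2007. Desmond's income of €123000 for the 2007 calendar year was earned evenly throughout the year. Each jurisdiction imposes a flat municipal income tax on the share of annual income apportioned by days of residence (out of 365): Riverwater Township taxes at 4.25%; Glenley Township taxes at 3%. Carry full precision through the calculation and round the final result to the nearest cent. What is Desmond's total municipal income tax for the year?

Riverwater Township, January 1 – September 7, 2007: 250 days → €123000 × 4.25% × 250/365 = €3580.4795
Glenley Township, September 8 – December 31, 2007: 115 days → €123000 × 3% × 115/365 = €1162.6027
Total = €4743.0822

€4743.08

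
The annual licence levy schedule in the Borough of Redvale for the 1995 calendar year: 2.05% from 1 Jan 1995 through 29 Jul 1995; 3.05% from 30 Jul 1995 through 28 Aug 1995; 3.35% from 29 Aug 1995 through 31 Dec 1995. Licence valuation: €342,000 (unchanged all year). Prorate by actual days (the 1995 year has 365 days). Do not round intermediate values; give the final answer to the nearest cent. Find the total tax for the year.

1 Jan – 29 Jul 1995: 210 days at 2.05% → €342,000 × 2.05% × 210/365 = €4,033.7260
30 Jul – 28 Aug 1995: 30 days at 3.05% → €342,000 × 3.05% × 30/365 = €857.3425
29 Aug – 31 Dec 1995: 125 days at 3.35% → €342,000 × 3.35% × 125/365 = €3,923.6301
Total = €8,814.6986

€8,814.70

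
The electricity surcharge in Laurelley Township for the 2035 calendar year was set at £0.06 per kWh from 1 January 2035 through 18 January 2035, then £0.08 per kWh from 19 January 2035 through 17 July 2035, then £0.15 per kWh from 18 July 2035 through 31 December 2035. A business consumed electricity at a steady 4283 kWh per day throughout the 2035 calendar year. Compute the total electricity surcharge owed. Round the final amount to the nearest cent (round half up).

1 January – 18 January 2035: 18 days × 4283 kWh/day = 77,094 kWh at £0.06/kWh → £4,625.64
19 January – 17 July 2035: 180 days × 4283 kWh/day = 770,940 kWh at £0.08/kWh → £61,675.20
18 July – 31 December 2035: 167 days × 4283 kWh/day = 715,261 kWh at £0.15/kWh → £107,289.15

£173,589.99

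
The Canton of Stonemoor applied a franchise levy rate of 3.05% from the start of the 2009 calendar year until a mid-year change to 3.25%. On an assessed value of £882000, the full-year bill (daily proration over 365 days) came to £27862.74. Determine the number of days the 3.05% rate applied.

Let d = days at the first rate; then 365 − d days at the second rate.
£882000 × [3.05%·d + 3.25%·(365−d)] / 365 = £27862.74
Solving gives d = 166, so the new rate took effect on 16 Jun 2009.

166 days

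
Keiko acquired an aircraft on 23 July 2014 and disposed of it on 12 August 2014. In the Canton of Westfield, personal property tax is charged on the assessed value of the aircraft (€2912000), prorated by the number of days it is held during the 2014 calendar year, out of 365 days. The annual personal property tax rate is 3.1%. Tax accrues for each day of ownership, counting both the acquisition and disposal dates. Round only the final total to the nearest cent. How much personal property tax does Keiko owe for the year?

€5193.73

Days held (23 July – 12 August 2014): 21 out of 365
Tax = €2912000 × 3.1% × 21/365 = €5193.7315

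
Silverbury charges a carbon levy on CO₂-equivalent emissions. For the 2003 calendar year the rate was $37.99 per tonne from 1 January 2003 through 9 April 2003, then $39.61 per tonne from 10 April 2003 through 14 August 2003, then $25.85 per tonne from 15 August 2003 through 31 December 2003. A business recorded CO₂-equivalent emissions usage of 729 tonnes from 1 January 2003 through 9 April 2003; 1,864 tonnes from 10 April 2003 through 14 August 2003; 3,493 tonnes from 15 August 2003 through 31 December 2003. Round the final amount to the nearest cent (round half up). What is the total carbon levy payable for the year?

$191,821.80

1 January – 9 April 2003: 729 tonnes at $37.99/tonne → $27,694.71
10 April – 14 August 2003: 1,864 tonnes at $39.61/tonne → $73,833.04
15 August – 31 December 2003: 3,493 tonnes at $25.85/tonne → $90,294.05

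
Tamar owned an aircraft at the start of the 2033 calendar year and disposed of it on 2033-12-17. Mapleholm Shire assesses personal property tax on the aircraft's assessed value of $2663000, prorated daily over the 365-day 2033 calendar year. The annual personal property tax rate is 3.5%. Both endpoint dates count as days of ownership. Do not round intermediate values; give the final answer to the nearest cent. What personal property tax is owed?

Days held (2033-01-01 to 2033-12-17): 351 out of 365
Tax = $2663000 × 3.5% × 351/365 = $89630.0137

$89630.01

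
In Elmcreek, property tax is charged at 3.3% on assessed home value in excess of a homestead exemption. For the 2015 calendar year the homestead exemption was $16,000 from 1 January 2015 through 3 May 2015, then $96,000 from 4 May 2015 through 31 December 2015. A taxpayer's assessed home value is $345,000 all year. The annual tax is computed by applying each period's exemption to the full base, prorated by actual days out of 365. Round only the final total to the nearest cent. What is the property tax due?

$9,106.64

1 January – 3 May 2015: 123 days, exemption $16,000 → ($345,000 − $16,000) × 3.3% × 123/365 = $3,658.6603
4 May – 31 December 2015: 242 days, exemption $96,000 → ($345,000 − $96,000) × 3.3% × 242/365 = $5,447.9836
Total = $9,106.6438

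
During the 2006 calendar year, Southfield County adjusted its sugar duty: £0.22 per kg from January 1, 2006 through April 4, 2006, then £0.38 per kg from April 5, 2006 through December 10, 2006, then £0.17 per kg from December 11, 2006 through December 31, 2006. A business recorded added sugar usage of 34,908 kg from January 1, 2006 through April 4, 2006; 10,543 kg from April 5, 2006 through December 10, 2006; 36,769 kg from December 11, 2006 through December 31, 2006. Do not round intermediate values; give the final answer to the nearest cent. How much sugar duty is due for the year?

January 1 – April 4, 2006: 34,908 kg at £0.22/kg → £7,679.76
April 5 – December 10, 2006: 10,543 kg at £0.38/kg → £4,006.34
December 11 – December 31, 2006: 36,769 kg at £0.17/kg → £6,250.73

£17,936.83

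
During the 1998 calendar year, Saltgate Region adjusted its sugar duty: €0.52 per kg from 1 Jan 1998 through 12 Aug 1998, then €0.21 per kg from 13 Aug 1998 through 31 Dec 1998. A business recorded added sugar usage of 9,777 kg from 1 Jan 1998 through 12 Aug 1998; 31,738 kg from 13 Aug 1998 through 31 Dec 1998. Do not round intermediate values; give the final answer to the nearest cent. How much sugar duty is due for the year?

1 Jan – 12 Aug 1998: 9,777 kg at €0.52/kg → €5,084.04
13 Aug – 31 Dec 1998: 31,738 kg at €0.21/kg → €6,664.98

€11,749.02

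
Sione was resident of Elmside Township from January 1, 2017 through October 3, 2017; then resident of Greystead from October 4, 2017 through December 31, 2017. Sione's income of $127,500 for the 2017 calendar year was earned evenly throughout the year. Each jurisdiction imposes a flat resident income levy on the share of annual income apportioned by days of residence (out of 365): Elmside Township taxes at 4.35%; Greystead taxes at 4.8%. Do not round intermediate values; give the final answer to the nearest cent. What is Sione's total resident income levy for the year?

Elmside Township, January 1 – October 3, 2017: 276 days → $127,500 × 4.35% × 276/365 = $4,193.8767
Greystead, October 4 – December 31, 2017: 89 days → $127,500 × 4.8% × 89/365 = $1,492.2740
Total = $5,686.1507

$5,686.15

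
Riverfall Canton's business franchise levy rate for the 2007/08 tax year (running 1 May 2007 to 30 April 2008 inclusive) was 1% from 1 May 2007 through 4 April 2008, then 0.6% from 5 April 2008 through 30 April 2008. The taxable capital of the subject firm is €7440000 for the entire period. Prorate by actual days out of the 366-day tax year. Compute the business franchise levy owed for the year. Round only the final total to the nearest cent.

€72285.90

1 May 2007 – 4 April 2008: 340 days at 1% → €7440000 × 1% × 340/366 = €69114.7541
5 April – 30 April 2008: 26 days at 0.6% → €7440000 × 0.6% × 26/366 = €3171.1475
Total = €72285.9016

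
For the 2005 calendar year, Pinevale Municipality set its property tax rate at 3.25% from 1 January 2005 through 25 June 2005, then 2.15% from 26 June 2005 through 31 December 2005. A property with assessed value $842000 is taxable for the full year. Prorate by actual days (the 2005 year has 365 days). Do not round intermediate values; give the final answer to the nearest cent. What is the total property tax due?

$22569.06

1 January – 25 June 2005: 176 days at 3.25% → $842000 × 3.25% × 176/365 = $13195.1781
26 June – 31 December 2005: 189 days at 2.15% → $842000 × 2.15% × 189/365 = $9373.8822
Total = $22569.0603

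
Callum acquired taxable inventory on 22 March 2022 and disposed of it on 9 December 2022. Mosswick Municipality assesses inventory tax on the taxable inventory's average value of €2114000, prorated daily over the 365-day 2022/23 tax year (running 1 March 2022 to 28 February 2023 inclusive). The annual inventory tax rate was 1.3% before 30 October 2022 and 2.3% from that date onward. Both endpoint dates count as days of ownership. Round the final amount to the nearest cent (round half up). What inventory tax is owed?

22 March – 29 October 2022: 222 days at 1.3% → €2114000 × 1.3% × 222/365 = €16715.0795
30 October – 9 December 2022: 41 days at 2.3% → €2114000 × 2.3% × 41/365 = €5461.6493
Total = €22176.7288

€22176.73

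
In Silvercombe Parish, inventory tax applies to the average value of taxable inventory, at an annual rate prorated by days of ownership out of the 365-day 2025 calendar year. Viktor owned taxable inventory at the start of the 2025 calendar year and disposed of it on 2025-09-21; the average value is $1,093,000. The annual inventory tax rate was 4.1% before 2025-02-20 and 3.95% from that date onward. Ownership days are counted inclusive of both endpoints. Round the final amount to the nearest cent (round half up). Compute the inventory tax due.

2025-01-01 to 2025-02-19: 50 days at 4.1% → $1,093,000 × 4.1% × 50/365 = $6,138.7671
2025-02-20 to 2025-09-21: 214 days at 3.95% → $1,093,000 × 3.95% × 214/365 = $25,312.6822
Total = $31,451.4493

$31,451.45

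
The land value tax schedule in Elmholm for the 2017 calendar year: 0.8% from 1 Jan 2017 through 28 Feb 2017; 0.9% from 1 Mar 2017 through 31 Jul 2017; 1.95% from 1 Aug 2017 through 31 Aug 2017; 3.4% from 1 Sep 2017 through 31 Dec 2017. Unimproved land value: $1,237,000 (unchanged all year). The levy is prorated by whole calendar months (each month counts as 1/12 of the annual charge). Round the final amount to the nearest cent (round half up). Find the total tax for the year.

$22,317.54

1 Jan – 28 Feb 2017: 2 months at 0.8% → $1,237,000 × 0.8% × 2/12 = $1,649.3333
1 Mar – 31 Jul 2017: 5 months at 0.9% → $1,237,000 × 0.9% × 5/12 = $4,638.7500
1 Aug – 31 Aug 2017: 1 month at 1.95% → $1,237,000 × 1.95% × 1/12 = $2,010.1250
1 Sep – 31 Dec 2017: 4 months at 3.4% → $1,237,000 × 3.4% × 4/12 = $14,019.3333
Total = $22,317.5417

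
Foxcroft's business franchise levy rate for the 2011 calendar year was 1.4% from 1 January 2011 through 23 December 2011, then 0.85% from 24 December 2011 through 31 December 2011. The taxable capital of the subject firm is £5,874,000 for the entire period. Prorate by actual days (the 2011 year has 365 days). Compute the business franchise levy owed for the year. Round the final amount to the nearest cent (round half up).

£81,527.90

1 January – 23 December 2011: 357 days at 1.4% → £5,874,000 × 1.4% × 357/365 = £80,433.5671
24 December – 31 December 2011: 8 days at 0.85% → £5,874,000 × 0.85% × 8/365 = £1,094.3342
Total = £81,527.9014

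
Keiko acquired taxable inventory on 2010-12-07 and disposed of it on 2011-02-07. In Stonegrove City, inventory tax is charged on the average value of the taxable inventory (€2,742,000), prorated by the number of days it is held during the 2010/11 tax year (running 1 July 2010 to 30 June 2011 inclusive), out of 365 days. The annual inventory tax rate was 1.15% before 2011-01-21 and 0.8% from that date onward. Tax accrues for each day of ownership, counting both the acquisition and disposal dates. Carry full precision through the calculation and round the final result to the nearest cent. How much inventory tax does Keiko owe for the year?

€4,969.41

2010-12-07 to 2011-01-20: 45 days at 1.15% → €2,742,000 × 1.15% × 45/365 = €3,887.6301
2011-01-21 to 2011-02-07: 18 days at 0.8% → €2,742,000 × 0.8% × 18/365 = €1,081.7753
Total = €4,969.4055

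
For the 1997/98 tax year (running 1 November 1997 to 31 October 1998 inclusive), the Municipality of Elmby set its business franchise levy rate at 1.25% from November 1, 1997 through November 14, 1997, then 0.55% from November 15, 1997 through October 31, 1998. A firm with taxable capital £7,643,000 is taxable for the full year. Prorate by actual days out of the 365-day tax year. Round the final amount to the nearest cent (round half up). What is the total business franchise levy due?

£44,088.59

November 1 – November 14, 1997: 14 days at 1.25% → £7,643,000 × 1.25% × 14/365 = £3,664.4521
November 15, 1997 – October 31, 1998: 351 days at 0.55% → £7,643,000 × 0.55% × 351/365 = £40,424.1411
Total = £44,088.5932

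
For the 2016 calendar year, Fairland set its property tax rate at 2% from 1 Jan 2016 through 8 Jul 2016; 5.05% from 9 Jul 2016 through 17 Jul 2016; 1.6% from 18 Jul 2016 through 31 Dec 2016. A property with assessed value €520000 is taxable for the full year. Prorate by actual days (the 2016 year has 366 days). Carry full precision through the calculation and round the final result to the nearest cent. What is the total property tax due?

€9840.93

1 Jan – 8 Jul 2016: 190 days at 2% → €520000 × 2% × 190/366 = €5398.9071
9 Jul – 17 Jul 2016: 9 days at 5.05% → €520000 × 5.05% × 9/366 = €645.7377
18 Jul – 31 Dec 2016: 167 days at 1.6% → €520000 × 1.6% × 167/366 = €3796.2842
Total = €9840.9290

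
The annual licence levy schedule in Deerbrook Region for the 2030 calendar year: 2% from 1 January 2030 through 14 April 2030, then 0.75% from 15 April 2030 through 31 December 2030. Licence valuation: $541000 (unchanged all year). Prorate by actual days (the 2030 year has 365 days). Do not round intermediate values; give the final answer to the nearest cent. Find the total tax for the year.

1 January – 14 April 2030: 104 days at 2% → $541000 × 2% × 104/365 = $3082.9589
15 April – 31 December 2030: 261 days at 0.75% → $541000 × 0.75% × 261/365 = $2901.3904
Total = $5984.3493

$5984.35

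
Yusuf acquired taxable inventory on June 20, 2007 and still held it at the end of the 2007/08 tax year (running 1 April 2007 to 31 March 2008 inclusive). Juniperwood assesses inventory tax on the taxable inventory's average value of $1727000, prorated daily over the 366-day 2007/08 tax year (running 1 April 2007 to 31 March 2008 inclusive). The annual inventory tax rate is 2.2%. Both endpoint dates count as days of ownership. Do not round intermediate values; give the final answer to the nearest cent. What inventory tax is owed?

Days held (June 20, 2007 – March 31, 2008): 286 out of 366
Tax = $1727000 × 2.2% × 286/366 = $29689.3005

$29689.30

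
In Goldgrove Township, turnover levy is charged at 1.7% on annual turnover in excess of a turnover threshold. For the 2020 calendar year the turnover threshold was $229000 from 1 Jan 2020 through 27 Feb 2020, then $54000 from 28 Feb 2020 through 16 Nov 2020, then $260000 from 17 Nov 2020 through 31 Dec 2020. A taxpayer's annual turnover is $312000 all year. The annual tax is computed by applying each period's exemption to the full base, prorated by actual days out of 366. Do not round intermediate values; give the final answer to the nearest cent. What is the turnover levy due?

1 Jan – 27 Feb 2020: 58 days, exemption $229000 → ($312000 − $229000) × 1.7% × 58/366 = $223.6011
28 Feb – 16 Nov 2020: 263 days, exemption $54000 → ($312000 − $54000) × 1.7% × 263/366 = $3151.6885
17 Nov – 31 Dec 2020: 45 days, exemption $260000 → ($312000 − $260000) × 1.7% × 45/366 = $108.6885
Total = $3483.9781

$3483.98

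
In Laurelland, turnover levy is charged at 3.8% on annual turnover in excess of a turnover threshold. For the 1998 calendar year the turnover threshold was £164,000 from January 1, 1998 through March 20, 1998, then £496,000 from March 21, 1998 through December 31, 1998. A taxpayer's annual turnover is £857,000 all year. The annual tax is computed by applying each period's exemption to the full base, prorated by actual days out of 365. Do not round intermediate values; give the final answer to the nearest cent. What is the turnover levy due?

January 1 – March 20, 1998: 79 days, exemption £164,000 → (£857,000 − £164,000) × 3.8% × 79/365 = £5,699.6877
March 21 – December 31, 1998: 286 days, exemption £496,000 → (£857,000 − £496,000) × 3.8% × 286/365 = £10,748.8986
Total = £16,448.5863

£16,448.59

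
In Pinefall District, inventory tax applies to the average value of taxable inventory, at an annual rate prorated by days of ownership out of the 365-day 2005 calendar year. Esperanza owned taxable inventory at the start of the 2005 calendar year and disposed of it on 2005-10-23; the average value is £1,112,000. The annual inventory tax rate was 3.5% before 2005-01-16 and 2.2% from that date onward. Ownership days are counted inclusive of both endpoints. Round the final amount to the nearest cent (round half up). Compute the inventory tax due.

2005-01-01 to 2005-01-15: 15 days at 3.5% → £1,112,000 × 3.5% × 15/365 = £1,599.4521
2005-01-16 to 2005-10-23: 281 days at 2.2% → £1,112,000 × 2.2% × 281/365 = £18,833.9288
Total = £20,433.3808

£20,433.38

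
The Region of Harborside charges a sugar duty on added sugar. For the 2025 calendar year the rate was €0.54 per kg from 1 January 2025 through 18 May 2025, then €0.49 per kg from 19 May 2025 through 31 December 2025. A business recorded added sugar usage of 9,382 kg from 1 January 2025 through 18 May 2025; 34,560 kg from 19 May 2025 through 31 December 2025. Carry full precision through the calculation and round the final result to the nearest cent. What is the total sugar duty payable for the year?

1 January – 18 May 2025: 9,382 kg at €0.54/kg → €5,066.28
19 May – 31 December 2025: 34,560 kg at €0.49/kg → €16,934.40

€22,000.68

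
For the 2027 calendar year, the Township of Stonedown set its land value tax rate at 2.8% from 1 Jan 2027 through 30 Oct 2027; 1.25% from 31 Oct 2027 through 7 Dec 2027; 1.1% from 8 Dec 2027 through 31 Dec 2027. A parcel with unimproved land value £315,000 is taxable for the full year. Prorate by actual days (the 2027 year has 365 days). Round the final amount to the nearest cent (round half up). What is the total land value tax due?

£7,959.58

1 Jan – 30 Oct 2027: 303 days at 2.8% → £315,000 × 2.8% × 303/365 = £7,321.8082
31 Oct – 7 Dec 2027: 38 days at 1.25% → £315,000 × 1.25% × 38/365 = £409.9315
8 Dec – 31 Dec 2027: 24 days at 1.1% → £315,000 × 1.1% × 24/365 = £227.8356
Total = £7,959.5753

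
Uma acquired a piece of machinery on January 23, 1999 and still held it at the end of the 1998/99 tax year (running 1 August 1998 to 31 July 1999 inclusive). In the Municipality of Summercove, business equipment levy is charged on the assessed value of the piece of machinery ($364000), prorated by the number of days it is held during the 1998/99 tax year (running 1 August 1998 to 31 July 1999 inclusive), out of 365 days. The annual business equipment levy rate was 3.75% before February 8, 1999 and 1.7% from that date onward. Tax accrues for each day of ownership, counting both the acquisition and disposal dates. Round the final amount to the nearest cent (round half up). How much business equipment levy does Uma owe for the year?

January 23 – February 7, 1999: 16 days at 3.75% → $364000 × 3.75% × 16/365 = $598.3562
February 8 – July 31, 1999: 174 days at 1.7% → $364000 × 1.7% × 174/365 = $2949.8959
Total = $3548.2521

$3548.25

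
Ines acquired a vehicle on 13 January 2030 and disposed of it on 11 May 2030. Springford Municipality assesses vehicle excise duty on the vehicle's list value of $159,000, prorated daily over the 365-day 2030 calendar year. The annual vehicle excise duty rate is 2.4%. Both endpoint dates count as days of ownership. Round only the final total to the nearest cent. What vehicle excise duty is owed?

$1,244.12

Days held (13 January – 11 May 2030): 119 out of 365
Tax = $159,000 × 2.4% × 119/365 = $1,244.1205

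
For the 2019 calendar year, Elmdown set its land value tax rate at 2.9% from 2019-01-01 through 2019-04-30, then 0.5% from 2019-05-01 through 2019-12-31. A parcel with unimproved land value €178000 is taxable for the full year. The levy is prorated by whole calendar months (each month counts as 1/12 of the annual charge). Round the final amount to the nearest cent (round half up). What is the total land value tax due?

€2314.00

2019-01-01 to 2019-04-30: 4 months at 2.9% → €178000 × 2.9% × 4/12 = €1720.6667
2019-05-01 to 2019-12-31: 8 months at 0.5% → €178000 × 0.5% × 8/12 = €593.3333
Total = €2314.0000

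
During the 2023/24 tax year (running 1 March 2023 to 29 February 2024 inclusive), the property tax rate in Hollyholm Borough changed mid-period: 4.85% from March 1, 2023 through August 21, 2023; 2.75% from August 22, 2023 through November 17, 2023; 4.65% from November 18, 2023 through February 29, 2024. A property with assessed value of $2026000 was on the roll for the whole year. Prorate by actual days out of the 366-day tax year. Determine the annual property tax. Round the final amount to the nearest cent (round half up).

$86879.97

March 1 – August 21, 2023: 174 days at 4.85% → $2026000 × 4.85% × 174/366 = $46714.2459
August 22 – November 17, 2023: 88 days at 2.75% → $2026000 × 2.75% × 88/366 = $13395.9563
November 18, 2023 – February 29, 2024: 104 days at 4.65% → $2026000 × 4.65% × 104/366 = $26769.7705
Total = $86879.9727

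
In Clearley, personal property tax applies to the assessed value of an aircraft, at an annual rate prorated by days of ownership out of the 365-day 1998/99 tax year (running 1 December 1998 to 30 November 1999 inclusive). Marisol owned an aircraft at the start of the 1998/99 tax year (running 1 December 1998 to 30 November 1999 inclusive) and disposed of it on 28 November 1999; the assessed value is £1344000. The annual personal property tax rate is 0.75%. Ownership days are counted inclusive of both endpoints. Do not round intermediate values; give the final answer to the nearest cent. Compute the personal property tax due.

£10024.77

Days held (1 December 1998 – 28 November 1999): 363 out of 365
Tax = £1344000 × 0.75% × 363/365 = £10024.7671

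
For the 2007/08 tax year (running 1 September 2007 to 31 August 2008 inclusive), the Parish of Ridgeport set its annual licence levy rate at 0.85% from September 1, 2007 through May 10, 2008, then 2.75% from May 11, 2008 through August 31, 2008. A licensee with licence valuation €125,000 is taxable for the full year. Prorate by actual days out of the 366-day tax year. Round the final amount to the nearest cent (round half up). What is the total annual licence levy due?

September 1, 2007 – May 10, 2008: 253 days at 0.85% → €125,000 × 0.85% × 253/366 = €734.4604
May 11 – August 31, 2008: 113 days at 2.75% → €125,000 × 2.75% × 113/366 = €1,061.3046
Total = €1,795.7650

€1,795.77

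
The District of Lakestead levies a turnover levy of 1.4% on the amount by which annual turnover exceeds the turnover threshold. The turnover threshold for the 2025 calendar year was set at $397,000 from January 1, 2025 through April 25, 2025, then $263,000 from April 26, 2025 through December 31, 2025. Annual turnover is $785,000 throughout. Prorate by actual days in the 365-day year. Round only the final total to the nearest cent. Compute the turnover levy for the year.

January 1 – April 25, 2025: 115 days, exemption $397,000 → ($785,000 − $397,000) × 1.4% × 115/365 = $1,711.4521
April 26 – December 31, 2025: 250 days, exemption $263,000 → ($785,000 − $263,000) × 1.4% × 250/365 = $5,005.4795
Total = $6,716.9315

$6,716.93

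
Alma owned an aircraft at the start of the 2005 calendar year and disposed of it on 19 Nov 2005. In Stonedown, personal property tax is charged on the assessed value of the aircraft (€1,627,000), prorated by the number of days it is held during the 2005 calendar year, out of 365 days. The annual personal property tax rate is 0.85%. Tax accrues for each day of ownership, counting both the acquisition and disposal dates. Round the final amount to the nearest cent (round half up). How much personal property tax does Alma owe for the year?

€12,238.16

Days held (1 Jan – 19 Nov 2005): 323 out of 365
Tax = €1,627,000 × 0.85% × 323/365 = €12,238.1603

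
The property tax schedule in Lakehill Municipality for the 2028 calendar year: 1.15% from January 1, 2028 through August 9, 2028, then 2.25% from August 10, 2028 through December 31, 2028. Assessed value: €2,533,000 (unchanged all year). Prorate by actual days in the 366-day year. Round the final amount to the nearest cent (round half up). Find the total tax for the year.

€40,091.99

January 1 – August 9, 2028: 222 days at 1.15% → €2,533,000 × 1.15% × 222/366 = €17,668.7131
August 10 – December 31, 2028: 144 days at 2.25% → €2,533,000 × 2.25% × 144/366 = €22,423.2787
Total = €40,091.9918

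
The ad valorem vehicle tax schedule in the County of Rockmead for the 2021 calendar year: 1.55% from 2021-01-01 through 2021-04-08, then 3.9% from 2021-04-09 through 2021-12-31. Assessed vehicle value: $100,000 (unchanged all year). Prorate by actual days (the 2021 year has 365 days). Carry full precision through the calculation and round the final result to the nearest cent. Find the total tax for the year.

$3,269.04

2021-01-01 to 2021-04-08: 98 days at 1.55% → $100,000 × 1.55% × 98/365 = $416.1644
2021-04-09 to 2021-12-31: 267 days at 3.9% → $100,000 × 3.9% × 267/365 = $2,852.8767
Total = $3,269.0411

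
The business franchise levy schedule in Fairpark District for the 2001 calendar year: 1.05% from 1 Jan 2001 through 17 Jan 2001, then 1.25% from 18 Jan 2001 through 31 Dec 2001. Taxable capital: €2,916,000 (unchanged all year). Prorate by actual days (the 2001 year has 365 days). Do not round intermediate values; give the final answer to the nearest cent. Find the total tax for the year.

€36,178.37

1 Jan – 17 Jan 2001: 17 days at 1.05% → €2,916,000 × 1.05% × 17/365 = €1,426.0438
18 Jan – 31 Dec 2001: 348 days at 1.25% → €2,916,000 × 1.25% × 348/365 = €34,752.3288
Total = €36,178.3726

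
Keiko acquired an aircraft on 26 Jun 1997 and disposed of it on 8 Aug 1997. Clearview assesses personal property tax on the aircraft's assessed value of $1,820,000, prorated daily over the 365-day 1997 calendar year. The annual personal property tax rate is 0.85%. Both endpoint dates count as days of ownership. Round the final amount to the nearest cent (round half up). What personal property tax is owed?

$1,864.88

Days held (26 Jun – 8 Aug 1997): 44 out of 365
Tax = $1,820,000 × 0.85% × 44/365 = $1,864.8767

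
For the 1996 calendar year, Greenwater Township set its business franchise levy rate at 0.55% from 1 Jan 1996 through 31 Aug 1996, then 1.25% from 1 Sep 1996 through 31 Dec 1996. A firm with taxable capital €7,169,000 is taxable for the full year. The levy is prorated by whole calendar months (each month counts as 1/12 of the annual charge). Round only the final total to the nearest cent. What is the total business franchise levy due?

1 Jan – 31 Aug 1996: 8 months at 0.55% → €7,169,000 × 0.55% × 8/12 = €26,286.3333
1 Sep – 31 Dec 1996: 4 months at 1.25% → €7,169,000 × 1.25% × 4/12 = €29,870.8333
Total = €56,157.1667

€56,157.17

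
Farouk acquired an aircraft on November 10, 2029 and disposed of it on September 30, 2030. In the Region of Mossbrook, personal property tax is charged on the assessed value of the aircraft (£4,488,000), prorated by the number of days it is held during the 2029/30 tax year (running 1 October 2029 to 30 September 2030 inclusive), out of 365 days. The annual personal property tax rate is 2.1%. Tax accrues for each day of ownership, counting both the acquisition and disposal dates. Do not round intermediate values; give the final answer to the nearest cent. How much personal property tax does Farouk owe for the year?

£83,919.45

Days held (November 10, 2029 – September 30, 2030): 325 out of 365
Tax = £4,488,000 × 2.1% × 325/365 = £83,919.4521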